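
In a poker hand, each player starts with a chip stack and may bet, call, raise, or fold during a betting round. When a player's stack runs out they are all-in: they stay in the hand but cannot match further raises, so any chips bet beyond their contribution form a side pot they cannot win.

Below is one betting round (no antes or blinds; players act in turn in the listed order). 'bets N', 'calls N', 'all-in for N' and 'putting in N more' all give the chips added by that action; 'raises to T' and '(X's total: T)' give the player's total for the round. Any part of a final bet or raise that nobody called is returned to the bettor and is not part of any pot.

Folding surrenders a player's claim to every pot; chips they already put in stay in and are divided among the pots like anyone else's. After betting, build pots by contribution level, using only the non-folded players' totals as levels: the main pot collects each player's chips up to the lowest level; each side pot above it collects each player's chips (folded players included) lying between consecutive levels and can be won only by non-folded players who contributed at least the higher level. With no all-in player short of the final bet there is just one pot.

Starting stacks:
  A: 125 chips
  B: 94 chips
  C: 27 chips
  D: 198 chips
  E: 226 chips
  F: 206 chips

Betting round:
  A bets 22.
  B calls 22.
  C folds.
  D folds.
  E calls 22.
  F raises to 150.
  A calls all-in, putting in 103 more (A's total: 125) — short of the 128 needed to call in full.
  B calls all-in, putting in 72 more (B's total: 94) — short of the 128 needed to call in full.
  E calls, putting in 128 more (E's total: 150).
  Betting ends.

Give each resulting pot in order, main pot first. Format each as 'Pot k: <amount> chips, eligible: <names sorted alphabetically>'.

Pot 1: 376 chips, eligible: A, B, E, F
Pot 2: 93 chips, eligible: A, E, F
Pot 3: 50 chips, eligible: E, F

Derivation:
Contributions: A=125, B=94, E=150, F=150
Folded: C, D
Pot levels (distinct totals of non-folded players): 94, 125, 150
Layer 1-94: 94 each from A, B, E, F = 94*4 = 376 chips; eligible A, B, E, F
Layer 95-125: 31 each from A, E, F = 31*3 = 93 chips; eligible A, E, F
Layer 126-150: 25 each from E, F = 25*2 = 50 chips; eligible E, F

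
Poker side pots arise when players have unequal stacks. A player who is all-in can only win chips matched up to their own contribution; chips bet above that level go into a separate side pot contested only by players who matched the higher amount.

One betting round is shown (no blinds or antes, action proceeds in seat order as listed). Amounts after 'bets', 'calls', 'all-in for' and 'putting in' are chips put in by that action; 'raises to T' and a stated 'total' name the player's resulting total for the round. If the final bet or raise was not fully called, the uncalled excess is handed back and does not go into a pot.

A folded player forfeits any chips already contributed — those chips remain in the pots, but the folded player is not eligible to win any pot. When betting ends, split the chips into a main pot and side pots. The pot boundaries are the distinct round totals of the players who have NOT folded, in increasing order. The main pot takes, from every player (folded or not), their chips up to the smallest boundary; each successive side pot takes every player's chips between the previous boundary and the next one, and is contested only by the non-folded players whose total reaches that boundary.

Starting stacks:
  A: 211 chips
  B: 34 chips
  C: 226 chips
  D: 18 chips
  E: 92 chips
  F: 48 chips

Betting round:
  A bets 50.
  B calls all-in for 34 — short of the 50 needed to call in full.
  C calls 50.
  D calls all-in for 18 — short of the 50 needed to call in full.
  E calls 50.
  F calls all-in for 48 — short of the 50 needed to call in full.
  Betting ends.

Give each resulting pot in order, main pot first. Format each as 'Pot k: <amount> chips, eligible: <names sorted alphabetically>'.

Contributions: A=50, B=34, C=50, D=18, E=50, F=48
Pot levels (distinct totals of non-folded players): 18, 34, 48, 50
Layer 1-18: 18 each from A, B, C, D, E, F = 18*6 = 108 chips; eligible A, B, C, D, E, F
Layer 19-34: 16 each from A, B, C, E, F = 16*5 = 80 chips; eligible A, B, C, E, F
Layer 35-48: 14 each from A, C, E, F = 14*4 = 56 chips; eligible A, C, E, F
Layer 49-50: 2 each from A, C, E = 2*3 = 6 chips; eligible A, C, E

Pot 1: 108 chips, eligible: A, B, C, D, E, F
Pot 2: 80 chips, eligible: A, B, C, E, F
Pot 3: 56 chips, eligible: A, C, E, F
Pot 4: 6 chips, eligible: A, C, E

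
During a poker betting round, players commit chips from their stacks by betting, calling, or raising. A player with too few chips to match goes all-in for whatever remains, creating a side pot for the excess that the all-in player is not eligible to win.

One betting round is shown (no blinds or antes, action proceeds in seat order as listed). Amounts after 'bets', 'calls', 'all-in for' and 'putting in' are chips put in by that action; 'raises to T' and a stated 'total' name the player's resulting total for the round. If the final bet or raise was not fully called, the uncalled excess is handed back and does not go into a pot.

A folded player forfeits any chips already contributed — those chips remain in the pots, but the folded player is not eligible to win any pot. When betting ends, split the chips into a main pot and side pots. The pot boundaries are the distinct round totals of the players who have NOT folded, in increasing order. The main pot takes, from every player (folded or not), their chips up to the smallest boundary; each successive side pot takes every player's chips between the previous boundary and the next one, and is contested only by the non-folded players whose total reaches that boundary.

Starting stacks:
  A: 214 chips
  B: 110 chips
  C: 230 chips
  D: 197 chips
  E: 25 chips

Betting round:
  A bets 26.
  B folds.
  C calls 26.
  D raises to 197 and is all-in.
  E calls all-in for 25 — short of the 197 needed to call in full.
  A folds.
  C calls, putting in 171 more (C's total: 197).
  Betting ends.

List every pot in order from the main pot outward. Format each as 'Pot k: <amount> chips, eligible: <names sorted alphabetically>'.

Pot 1: 100 chips, eligible: C, D, E
Pot 2: 345 chips, eligible: C, D

Derivation:
Contributions: A=26, C=197, D=197, E=25
Folded: A, B
Pot levels (distinct totals of non-folded players): 25, 197
Layer 1-25: 25 each from A, C, D, E = 25*4 = 100 chips; eligible C, D, E
Layer 26-197: A 1 + C 172 + D 172 = 345 chips; eligible C, D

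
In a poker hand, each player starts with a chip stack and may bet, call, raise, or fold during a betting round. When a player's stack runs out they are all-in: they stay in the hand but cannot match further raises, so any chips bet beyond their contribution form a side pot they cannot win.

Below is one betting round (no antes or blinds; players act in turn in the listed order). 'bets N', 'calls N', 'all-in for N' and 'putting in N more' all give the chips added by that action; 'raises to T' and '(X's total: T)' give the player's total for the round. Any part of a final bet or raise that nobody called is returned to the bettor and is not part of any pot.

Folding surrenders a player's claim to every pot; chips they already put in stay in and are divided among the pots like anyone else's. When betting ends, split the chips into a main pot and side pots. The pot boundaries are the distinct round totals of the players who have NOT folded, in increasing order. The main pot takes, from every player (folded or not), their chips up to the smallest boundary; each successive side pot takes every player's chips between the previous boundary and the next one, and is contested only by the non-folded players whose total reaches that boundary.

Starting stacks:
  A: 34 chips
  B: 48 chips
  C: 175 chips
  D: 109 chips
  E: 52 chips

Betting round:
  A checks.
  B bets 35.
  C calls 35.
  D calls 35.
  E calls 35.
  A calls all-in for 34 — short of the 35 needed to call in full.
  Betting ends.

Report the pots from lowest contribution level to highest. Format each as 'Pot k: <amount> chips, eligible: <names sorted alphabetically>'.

Pot 1: 170 chips, eligible: A, B, C, D, E
Pot 2: 4 chips, eligible: B, C, D, E

Derivation:
Contributions: A=34, B=35, C=35, D=35, E=35
Pot levels (distinct totals of non-folded players): 34, 35
Layer 1-34: 34 each from A, B, C, D, E = 34*5 = 170 chips; eligible A, B, C, D, E
Layer 35-35: 1 each from B, C, D, E = 1*4 = 4 chips; eligible B, C, D, E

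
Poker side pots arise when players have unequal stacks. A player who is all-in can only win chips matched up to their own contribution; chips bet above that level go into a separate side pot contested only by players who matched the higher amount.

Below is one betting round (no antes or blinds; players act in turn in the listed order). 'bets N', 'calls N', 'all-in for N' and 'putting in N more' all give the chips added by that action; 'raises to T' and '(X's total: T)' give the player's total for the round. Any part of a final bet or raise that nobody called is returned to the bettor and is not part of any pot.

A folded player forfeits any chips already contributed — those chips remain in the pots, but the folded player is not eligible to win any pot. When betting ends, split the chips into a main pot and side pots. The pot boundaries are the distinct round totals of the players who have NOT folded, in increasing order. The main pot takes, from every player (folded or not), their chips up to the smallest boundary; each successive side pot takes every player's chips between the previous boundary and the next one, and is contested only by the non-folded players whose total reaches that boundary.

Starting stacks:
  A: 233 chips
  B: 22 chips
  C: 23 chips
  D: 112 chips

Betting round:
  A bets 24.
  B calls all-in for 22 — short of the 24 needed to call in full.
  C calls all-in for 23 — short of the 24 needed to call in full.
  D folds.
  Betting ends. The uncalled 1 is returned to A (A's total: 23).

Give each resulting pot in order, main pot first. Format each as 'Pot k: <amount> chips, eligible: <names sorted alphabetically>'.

Pot 1: 66 chips, eligible: A, B, C
Pot 2: 2 chips, eligible: A, C

Derivation:
Contributions (after 1 returned to A): A=23, B=22, C=23
Folded: D
Pot levels (distinct totals of non-folded players): 22, 23
Layer 1-22: 22 each from A, B, C = 22*3 = 66 chips; eligible A, B, C
Layer 23-23: 1 each from A, C = 1*2 = 2 chips; eligible A, C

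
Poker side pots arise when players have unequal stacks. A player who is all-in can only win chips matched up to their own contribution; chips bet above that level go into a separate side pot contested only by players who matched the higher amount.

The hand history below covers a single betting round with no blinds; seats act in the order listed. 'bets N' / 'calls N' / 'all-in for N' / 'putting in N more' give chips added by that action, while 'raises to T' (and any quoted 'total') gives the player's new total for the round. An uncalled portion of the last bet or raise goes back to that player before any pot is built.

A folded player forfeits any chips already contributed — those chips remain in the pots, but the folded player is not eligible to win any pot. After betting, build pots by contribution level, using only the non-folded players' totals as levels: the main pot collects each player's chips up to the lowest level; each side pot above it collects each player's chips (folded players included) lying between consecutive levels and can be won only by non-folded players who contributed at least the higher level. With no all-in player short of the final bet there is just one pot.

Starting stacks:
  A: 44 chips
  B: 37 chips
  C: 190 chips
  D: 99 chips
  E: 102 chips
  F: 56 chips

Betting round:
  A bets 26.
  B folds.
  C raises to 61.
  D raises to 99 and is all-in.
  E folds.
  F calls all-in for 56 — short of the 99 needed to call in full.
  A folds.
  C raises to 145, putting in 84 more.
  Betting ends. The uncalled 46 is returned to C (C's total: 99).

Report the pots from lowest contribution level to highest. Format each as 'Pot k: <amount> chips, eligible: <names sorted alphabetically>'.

Pot 1: 194 chips, eligible: C, D, F
Pot 2: 86 chips, eligible: C, D

Derivation:
Contributions (after 46 returned to C): A=26, C=99, D=99, F=56
Folded: A, B, E
Pot levels (distinct totals of non-folded players): 56, 99
Layer 1-56: A 26 + C 56 + D 56 + F 56 = 194 chips; eligible C, D, F
Layer 57-99: 43 each from C, D = 43*2 = 86 chips; eligible C, D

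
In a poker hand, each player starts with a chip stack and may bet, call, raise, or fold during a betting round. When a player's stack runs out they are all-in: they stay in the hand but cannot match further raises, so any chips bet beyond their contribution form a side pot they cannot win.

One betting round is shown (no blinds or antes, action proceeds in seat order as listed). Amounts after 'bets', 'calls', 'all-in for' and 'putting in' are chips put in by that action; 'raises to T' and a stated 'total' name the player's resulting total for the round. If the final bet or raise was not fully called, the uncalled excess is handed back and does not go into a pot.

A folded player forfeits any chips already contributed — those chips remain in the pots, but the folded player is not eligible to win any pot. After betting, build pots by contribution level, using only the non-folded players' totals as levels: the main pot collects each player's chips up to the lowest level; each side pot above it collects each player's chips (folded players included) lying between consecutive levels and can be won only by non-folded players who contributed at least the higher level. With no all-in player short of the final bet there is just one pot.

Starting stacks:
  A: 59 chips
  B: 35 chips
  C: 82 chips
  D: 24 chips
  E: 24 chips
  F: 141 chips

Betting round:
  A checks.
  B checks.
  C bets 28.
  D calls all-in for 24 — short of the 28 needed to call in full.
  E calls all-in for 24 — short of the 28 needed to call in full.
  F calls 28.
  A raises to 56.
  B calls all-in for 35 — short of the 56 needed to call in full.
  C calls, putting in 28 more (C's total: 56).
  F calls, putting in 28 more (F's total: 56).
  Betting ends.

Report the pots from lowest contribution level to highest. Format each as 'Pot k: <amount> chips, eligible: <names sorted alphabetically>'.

Pot 1: 144 chips, eligible: A, B, C, D, E, F
Pot 2: 44 chips, eligible: A, B, C, F
Pot 3: 63 chips, eligible: A, C, F

Derivation:
Contributions: A=56, B=35, C=56, D=24, E=24, F=56
Pot levels (distinct totals of non-folded players): 24, 35, 56
Layer 1-24: 24 each from A, B, C, D, E, F = 24*6 = 144 chips; eligible A, B, C, D, E, F
Layer 25-35: 11 each from A, B, C, F = 11*4 = 44 chips; eligible A, B, C, F
Layer 36-56: 21 each from A, C, F = 21*3 = 63 chips; eligible A, C, F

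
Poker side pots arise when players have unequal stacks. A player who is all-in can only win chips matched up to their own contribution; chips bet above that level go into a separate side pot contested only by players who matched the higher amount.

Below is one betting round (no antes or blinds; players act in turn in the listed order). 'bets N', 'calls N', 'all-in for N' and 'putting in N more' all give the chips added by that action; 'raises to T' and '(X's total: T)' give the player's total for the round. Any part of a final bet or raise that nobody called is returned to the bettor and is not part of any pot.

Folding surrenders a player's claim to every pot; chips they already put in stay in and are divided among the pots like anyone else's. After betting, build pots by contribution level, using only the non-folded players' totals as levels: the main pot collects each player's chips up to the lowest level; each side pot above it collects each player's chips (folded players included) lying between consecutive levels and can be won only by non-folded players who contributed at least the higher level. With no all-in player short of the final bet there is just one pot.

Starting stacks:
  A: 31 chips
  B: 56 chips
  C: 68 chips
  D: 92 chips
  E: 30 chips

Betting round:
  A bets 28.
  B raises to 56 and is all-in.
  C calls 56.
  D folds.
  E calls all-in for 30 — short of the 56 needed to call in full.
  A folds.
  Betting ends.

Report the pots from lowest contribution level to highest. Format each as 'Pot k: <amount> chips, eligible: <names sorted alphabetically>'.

Contributions: A=28, B=56, C=56, E=30
Folded: A, D
Pot levels (distinct totals of non-folded players): 30, 56
Layer 1-30: A 28 + B 30 + C 30 + E 30 = 118 chips; eligible B, C, E
Layer 31-56: 26 each from B, C = 26*2 = 52 chips; eligible B, C

Pot 1: 118 chips, eligible: B, C, E
Pot 2: 52 chips, eligible: B, C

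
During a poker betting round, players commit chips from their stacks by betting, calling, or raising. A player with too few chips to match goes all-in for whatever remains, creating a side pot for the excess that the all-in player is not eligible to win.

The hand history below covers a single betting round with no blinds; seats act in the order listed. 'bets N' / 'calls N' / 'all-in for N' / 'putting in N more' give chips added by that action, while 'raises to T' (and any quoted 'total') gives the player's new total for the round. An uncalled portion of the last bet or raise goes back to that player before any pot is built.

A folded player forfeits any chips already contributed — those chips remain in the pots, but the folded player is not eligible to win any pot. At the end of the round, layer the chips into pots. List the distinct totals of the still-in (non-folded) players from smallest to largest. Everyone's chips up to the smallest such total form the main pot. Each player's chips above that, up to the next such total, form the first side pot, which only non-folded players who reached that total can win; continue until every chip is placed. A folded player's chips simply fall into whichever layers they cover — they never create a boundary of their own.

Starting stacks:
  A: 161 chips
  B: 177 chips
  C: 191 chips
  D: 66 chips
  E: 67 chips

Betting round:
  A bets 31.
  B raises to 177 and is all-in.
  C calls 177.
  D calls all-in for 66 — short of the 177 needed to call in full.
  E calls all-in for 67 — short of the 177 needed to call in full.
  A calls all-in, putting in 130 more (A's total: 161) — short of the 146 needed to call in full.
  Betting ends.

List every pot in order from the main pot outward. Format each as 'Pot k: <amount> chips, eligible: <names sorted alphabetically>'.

Contributions: A=161, B=177, C=177, D=66, E=67
Pot levels (distinct totals of non-folded players): 66, 67, 161, 177
Layer 1-66: 66 each from A, B, C, D, E = 66*5 = 330 chips; eligible A, B, C, D, E
Layer 67-67: 1 each from A, B, C, E = 1*4 = 4 chips; eligible A, B, C, E
Layer 68-161: 94 each from A, B, C = 94*3 = 282 chips; eligible A, B, C
Layer 162-177: 16 each from B, C = 16*2 = 32 chips; eligible B, C

Pot 1: 330 chips, eligible: A, B, C, D, E
Pot 2: 4 chips, eligible: A, B, C, E
Pot 3: 282 chips, eligible: A, B, C
Pot 4: 32 chips, eligible: B, C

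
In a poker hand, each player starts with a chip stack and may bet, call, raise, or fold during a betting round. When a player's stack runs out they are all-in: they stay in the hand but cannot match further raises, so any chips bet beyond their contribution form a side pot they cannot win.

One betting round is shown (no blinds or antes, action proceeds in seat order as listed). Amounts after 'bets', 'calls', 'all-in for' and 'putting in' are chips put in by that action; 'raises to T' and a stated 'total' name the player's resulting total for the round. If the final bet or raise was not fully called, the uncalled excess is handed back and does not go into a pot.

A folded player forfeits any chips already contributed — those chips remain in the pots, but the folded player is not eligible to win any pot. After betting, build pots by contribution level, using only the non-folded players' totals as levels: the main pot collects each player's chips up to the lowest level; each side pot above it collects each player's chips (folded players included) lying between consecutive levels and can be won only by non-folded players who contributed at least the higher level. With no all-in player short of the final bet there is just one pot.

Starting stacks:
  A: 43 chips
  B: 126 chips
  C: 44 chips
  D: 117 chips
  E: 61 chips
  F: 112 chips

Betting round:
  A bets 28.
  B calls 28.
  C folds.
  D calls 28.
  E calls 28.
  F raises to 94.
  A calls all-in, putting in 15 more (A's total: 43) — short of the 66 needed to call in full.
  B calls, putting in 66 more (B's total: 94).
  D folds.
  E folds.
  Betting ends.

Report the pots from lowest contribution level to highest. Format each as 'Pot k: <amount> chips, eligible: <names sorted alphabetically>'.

Pot 1: 185 chips, eligible: A, B, F
Pot 2: 102 chips, eligible: B, F

Derivation:
Contributions: A=43, B=94, D=28, E=28, F=94
Folded: C, D, E
Pot levels (distinct totals of non-folded players): 43, 94
Layer 1-43: A 43 + B 43 + D 28 + E 28 + F 43 = 185 chips; eligible A, B, F
Layer 44-94: 51 each from B, F = 51*2 = 102 chips; eligible B, F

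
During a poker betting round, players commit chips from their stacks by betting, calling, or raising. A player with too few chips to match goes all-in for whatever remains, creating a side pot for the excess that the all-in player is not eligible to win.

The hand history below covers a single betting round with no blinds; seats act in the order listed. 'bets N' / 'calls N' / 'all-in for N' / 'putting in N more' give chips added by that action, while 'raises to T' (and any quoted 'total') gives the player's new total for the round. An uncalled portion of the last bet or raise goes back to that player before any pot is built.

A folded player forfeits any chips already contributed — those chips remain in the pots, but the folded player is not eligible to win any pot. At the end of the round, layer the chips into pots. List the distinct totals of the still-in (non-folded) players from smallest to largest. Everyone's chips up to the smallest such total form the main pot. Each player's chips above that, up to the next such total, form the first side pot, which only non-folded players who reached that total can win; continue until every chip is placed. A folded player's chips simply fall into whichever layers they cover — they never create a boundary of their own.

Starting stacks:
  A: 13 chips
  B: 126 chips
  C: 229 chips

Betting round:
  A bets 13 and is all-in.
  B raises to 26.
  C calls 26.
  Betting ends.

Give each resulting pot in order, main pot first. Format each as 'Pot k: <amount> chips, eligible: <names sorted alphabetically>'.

Pot 1: 39 chips, eligible: A, B, C
Pot 2: 26 chips, eligible: B, C

Derivation:
Contributions: A=13, B=26, C=26
Pot levels (distinct totals of non-folded players): 13, 26
Layer 1-13: 13 each from A, B, C = 13*3 = 39 chips; eligible A, B, C
Layer 14-26: 13 each from B, C = 13*2 = 26 chips; eligible B, C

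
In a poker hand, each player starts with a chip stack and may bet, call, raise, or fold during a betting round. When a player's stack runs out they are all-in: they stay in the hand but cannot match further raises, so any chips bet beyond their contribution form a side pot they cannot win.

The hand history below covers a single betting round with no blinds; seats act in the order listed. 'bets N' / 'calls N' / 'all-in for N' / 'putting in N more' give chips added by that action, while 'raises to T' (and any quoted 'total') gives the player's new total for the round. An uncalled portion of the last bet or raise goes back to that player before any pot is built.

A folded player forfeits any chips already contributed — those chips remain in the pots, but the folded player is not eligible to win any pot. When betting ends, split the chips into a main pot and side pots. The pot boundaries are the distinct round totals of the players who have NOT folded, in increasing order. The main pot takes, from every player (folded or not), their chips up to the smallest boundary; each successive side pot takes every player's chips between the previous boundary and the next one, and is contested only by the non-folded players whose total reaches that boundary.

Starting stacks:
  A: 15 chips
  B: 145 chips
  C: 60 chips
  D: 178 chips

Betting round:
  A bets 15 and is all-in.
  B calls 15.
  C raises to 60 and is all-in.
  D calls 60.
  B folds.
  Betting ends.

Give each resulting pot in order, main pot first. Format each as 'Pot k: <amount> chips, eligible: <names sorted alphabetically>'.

Pot 1: 60 chips, eligible: A, C, D
Pot 2: 90 chips, eligible: C, D

Derivation:
Contributions: A=15, B=15, C=60, D=60
Folded: B
Pot levels (distinct totals of non-folded players): 15, 60
Layer 1-15: 15 each from A, B, C, D = 15*4 = 60 chips; eligible A, C, D
Layer 16-60: 45 each from C, D = 45*2 = 90 chips; eligible C, D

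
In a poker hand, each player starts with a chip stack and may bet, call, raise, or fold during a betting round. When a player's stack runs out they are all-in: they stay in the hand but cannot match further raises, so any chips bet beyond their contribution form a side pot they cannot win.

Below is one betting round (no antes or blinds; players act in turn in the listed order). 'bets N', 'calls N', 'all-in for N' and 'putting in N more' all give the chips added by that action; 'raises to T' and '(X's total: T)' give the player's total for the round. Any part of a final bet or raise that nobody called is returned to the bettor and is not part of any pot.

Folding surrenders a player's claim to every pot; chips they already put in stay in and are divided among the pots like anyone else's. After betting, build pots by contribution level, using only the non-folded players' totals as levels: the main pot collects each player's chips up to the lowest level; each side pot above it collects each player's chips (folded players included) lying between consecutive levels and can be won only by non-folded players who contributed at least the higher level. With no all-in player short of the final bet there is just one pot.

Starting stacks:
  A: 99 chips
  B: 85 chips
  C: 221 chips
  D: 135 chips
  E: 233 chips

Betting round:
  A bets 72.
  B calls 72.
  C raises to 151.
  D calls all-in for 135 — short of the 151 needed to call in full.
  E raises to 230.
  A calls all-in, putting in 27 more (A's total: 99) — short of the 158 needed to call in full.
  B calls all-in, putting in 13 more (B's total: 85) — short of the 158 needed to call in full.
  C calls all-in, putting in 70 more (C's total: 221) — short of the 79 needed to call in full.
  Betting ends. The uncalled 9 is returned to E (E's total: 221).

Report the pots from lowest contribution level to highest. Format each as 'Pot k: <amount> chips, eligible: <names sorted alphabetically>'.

Contributions (after 9 returned to E): A=99, B=85, C=221, D=135, E=221
Pot levels (distinct totals of non-folded players): 85, 99, 135, 221
Layer 1-85: 85 each from A, B, C, D, E = 85*5 = 425 chips; eligible A, B, C, D, E
Layer 86-99: 14 each from A, C, D, E = 14*4 = 56 chips; eligible A, C, D, E
Layer 100-135: 36 each from C, D, E = 36*3 = 108 chips; eligible C, D, E
Layer 136-221: 86 each from C, E = 86*2 = 172 chips; eligible C, E

Pot 1: 425 chips, eligible: A, B, C, D, E
Pot 2: 56 chips, eligible: A, C, D, E
Pot 3: 108 chips, eligible: C, D, E
Pot 4: 172 chips, eligible: C, E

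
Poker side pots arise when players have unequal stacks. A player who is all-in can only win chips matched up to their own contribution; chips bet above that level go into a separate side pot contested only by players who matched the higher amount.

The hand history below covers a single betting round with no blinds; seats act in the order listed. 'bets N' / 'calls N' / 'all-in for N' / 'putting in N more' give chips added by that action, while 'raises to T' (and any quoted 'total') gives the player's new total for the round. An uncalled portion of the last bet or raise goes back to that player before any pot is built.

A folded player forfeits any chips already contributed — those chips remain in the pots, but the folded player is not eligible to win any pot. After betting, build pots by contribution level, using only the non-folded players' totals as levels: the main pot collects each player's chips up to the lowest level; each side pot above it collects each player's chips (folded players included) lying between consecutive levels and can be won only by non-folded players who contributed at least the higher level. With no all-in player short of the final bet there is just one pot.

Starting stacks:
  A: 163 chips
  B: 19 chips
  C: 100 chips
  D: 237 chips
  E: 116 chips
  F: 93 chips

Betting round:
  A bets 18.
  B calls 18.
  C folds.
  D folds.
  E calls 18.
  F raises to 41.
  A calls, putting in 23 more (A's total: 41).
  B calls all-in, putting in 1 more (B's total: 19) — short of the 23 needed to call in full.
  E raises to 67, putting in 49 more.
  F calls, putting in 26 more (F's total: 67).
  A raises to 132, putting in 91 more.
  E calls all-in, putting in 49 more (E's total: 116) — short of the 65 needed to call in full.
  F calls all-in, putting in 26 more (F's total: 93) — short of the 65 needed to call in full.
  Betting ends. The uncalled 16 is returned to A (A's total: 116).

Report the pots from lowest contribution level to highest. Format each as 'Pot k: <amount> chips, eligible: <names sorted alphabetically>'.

Pot 1: 76 chips, eligible: A, B, E, F
Pot 2: 222 chips, eligible: A, E, F
Pot 3: 46 chips, eligible: A, E

Derivation:
Contributions (after 16 returned to A): A=116, B=19, E=116, F=93
Folded: C, D
Pot levels (distinct totals of non-folded players): 19, 93, 116
Layer 1-19: 19 each from A, B, E, F = 19*4 = 76 chips; eligible A, B, E, F
Layer 20-93: 74 each from A, E, F = 74*3 = 222 chips; eligible A, E, F
Layer 94-116: 23 each from A, E = 23*2 = 46 chips; eligible A, E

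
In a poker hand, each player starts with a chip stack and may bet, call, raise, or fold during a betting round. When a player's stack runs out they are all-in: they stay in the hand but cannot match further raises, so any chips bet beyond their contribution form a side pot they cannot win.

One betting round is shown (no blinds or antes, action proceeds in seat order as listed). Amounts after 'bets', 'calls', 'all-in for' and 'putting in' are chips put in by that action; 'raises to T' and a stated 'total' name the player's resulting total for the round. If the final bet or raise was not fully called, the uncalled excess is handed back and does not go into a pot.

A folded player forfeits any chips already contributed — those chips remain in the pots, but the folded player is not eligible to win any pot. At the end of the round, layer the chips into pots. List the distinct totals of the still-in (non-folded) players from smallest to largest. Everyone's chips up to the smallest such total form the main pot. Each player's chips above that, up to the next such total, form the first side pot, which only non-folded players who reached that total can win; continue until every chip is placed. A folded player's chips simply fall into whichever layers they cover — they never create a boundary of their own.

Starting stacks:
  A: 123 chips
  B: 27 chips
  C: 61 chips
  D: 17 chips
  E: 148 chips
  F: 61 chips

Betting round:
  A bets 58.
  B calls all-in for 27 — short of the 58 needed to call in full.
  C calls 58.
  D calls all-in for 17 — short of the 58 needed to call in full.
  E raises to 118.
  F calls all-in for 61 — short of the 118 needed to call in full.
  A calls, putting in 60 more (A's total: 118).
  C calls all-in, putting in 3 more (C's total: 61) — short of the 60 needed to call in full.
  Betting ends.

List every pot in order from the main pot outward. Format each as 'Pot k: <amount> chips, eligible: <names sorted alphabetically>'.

Pot 1: 102 chips, eligible: A, B, C, D, E, F
Pot 2: 50 chips, eligible: A, B, C, E, F
Pot 3: 136 chips, eligible: A, C, E, F
Pot 4: 114 chips, eligible: A, E

Derivation:
Contributions: A=118, B=27, C=61, D=17, E=118, F=61
Pot levels (distinct totals of non-folded players): 17, 27, 61, 118
Layer 1-17: 17 each from A, B, C, D, E, F = 17*6 = 102 chips; eligible A, B, C, D, E, F
Layer 18-27: 10 each from A, B, C, E, F = 10*5 = 50 chips; eligible A, B, C, E, F
Layer 28-61: 34 each from A, C, E, F = 34*4 = 136 chips; eligible A, C, E, F
Layer 62-118: 57 each from A, E = 57*2 = 114 chips; eligible A, E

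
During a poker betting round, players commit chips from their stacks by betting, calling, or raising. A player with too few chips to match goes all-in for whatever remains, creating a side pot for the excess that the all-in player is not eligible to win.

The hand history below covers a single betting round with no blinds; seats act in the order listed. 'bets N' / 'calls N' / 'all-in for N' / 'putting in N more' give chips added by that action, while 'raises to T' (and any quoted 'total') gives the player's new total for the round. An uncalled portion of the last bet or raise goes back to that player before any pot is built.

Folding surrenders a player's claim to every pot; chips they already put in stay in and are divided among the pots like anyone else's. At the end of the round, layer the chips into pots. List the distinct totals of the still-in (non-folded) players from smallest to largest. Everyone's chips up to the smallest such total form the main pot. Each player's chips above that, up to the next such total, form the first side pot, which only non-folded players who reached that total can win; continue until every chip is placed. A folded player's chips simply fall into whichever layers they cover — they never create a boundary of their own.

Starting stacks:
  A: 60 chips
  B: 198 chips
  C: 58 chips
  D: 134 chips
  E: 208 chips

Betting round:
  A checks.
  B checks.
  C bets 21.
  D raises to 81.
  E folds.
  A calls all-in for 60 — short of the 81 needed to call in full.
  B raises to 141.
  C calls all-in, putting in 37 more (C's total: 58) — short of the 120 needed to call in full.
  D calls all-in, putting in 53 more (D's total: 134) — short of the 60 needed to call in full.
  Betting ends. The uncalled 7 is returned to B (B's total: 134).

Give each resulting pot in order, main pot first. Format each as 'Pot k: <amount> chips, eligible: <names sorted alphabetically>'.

Contributions (after 7 returned to B): A=60, B=134, C=58, D=134
Folded: E
Pot levels (distinct totals of non-folded players): 58, 60, 134
Layer 1-58: 58 each from A, B, C, D = 58*4 = 232 chips; eligible A, B, C, D
Layer 59-60: 2 each from A, B, D = 2*3 = 6 chips; eligible A, B, D
Layer 61-134: 74 each from B, D = 74*2 = 148 chips; eligible B, D

Pot 1: 232 chips, eligible: A, B, C, D
Pot 2: 6 chips, eligible: A, B, D
Pot 3: 148 chips, eligible: B, D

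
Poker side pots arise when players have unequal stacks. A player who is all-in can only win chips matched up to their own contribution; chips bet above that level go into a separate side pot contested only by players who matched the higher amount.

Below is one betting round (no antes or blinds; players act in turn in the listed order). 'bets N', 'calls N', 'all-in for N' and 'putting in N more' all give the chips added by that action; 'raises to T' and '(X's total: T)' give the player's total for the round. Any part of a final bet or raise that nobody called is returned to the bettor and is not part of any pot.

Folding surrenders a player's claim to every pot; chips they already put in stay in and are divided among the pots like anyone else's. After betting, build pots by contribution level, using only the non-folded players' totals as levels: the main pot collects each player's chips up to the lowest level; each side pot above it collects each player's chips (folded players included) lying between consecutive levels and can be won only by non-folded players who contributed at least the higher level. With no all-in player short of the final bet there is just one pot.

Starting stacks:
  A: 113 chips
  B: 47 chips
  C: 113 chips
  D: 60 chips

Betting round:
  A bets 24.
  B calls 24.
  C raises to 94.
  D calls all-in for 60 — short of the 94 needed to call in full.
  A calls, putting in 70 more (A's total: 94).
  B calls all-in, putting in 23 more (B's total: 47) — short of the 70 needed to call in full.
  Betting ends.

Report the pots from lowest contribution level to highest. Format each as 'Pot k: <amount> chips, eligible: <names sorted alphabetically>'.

Pot 1: 188 chips, eligible: A, B, C, D
Pot 2: 39 chips, eligible: A, C, D
Pot 3: 68 chips, eligible: A, C

Derivation:
Contributions: A=94, B=47, C=94, D=60
Pot levels (distinct totals of non-folded players): 47, 60, 94
Layer 1-47: 47 each from A, B, C, D = 47*4 = 188 chips; eligible A, B, C, D
Layer 48-60: 13 each from A, C, D = 13*3 = 39 chips; eligible A, C, D
Layer 61-94: 34 each from A, C = 34*2 = 68 chips; eligible A, C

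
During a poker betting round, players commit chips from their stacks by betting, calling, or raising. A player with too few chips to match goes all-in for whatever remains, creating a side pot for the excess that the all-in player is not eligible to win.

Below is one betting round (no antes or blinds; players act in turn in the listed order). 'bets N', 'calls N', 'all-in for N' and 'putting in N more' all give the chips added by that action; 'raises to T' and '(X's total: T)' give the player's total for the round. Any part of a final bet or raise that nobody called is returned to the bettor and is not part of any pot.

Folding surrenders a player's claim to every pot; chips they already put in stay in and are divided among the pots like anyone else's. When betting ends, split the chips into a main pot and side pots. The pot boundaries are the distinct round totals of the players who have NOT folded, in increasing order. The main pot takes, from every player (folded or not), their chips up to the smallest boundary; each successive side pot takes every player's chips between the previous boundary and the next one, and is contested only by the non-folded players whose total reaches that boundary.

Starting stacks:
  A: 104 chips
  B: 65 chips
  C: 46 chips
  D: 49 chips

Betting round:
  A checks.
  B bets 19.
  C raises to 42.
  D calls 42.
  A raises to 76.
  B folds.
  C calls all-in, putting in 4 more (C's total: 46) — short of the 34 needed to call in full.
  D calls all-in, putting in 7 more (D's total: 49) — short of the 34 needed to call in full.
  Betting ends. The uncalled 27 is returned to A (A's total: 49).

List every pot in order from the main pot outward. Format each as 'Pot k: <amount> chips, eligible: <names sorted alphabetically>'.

Pot 1: 157 chips, eligible: A, C, D
Pot 2: 6 chips, eligible: A, D

Derivation:
Contributions (after 27 returned to A): A=49, B=19, C=46, D=49
Folded: B
Pot levels (distinct totals of non-folded players): 46, 49
Layer 1-46: A 46 + B 19 + C 46 + D 46 = 157 chips; eligible A, C, D
Layer 47-49: 3 each from A, D = 3*2 = 6 chips; eligible A, D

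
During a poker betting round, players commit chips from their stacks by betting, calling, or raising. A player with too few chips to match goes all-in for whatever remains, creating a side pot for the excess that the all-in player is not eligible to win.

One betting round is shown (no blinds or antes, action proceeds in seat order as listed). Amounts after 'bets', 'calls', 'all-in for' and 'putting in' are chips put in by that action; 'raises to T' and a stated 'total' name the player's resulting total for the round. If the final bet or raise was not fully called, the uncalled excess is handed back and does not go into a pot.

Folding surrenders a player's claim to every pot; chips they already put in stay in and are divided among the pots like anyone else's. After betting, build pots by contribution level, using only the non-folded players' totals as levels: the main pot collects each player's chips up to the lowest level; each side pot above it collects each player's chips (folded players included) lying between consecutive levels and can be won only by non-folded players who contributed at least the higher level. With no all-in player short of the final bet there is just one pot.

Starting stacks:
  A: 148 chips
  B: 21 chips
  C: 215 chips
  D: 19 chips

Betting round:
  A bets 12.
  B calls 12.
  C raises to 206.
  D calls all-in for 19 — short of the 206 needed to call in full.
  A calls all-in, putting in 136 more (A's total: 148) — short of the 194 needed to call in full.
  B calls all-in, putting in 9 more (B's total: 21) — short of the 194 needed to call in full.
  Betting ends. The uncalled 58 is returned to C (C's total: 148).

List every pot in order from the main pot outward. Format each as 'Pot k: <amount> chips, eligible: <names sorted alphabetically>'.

Pot 1: 76 chips, eligible: A, B, C, D
Pot 2: 6 chips, eligible: A, B, C
Pot 3: 254 chips, eligible: A, C

Derivation:
Contributions (after 58 returned to C): A=148, B=21, C=148, D=19
Pot levels (distinct totals of non-folded players): 19, 21, 148
Layer 1-19: 19 each from A, B, C, D = 19*4 = 76 chips; eligible A, B, C, D
Layer 20-21: 2 each from A, B, C = 2*3 = 6 chips; eligible A, B, C
Layer 22-148: 127 each from A, C = 127*2 = 254 chips; eligible A, C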